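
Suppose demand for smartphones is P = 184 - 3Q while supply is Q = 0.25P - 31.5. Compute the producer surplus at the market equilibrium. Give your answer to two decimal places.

Rewriting supply in inverse form: P = 126 + 4Q.
Set 184 - 3Q = 126 + 4Q, which gives 58 = 7Q, so Q* = 8.2857 and P* = 184 - 3(8.2857) = 159.1429.
The supply curve's price intercept is 126, so PS = (1/2)(Q*)(P* - 126) = (1/2)(8.2857)(33.1429) = 137.3061.

137.31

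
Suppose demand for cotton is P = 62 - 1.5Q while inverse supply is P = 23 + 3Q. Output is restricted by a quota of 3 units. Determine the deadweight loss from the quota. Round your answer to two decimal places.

Unrestricted equilibrium: Q* = (62 - 23)/(1.5 + 3) = 8.6667.
At Q = 3 the demand price is 62 - 1.5(3) = 57.5 and the supply price is 23 + 3(3) = 32.
Deadweight loss is the triangle between the curves from 3 to 8.6667: (1/2)(57.5 - 32)(8.6667 - 3) = 72.25.

72.25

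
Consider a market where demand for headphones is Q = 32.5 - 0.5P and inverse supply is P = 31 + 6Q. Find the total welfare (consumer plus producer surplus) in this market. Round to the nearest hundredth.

Rewriting demand in inverse form: P = 65 - 2Q.
Setting demand equal to supply, 34 = 8Q, so Q* = 4.25 and P* = 56.5.
Total surplus is the full triangle between the curves from 0 to Q*: (1/2)(4.25)(65 - 31) = 72.25.

72.25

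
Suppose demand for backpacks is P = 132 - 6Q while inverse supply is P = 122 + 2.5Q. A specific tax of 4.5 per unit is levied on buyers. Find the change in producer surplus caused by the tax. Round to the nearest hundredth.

-1.21

Pre-tax equilibrium: 132 - 6Q = 122 + 2.5Q gives Q* = 1.1765, P* = 124.9412.
A tax on buyers shifts demand down by 4.5: (132 - 4.5) - 6Q = 122 + 2.5Q, so Q_t = 0.6471. Buyers pay P_b = 128.1176; sellers receive P_s = P_b - 4.5 = 123.6176.
Producers lose the trapezoid between P_s and P* out to Q_t plus the triangle from Q_t to Q*: change in PS = 0.5234 - 1.7301 = -1.2067.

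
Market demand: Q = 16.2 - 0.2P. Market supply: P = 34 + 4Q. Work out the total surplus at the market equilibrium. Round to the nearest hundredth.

Rewriting demand in inverse form: P = 81 - 5Q.
Equilibrium: 81 - 5Q = 34 + 4Q, so Q* = 5.2222 and P* = 54.8889.
CS = (1/2)(5.2222)(26.1111) = 68.179 and PS = (1/2)(5.2222)(20.8889) = 54.5432, so total surplus = 122.7222.

122.72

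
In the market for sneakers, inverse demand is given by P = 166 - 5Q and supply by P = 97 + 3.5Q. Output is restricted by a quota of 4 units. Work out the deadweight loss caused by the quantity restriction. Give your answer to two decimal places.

72.06

Without the quota, 166 - 5Q = 97 + 3.5Q gives Q* = 8.1176.
At Q = 4 the demand price is 166 - 5(4) = 146 and the supply price is 97 + 3.5(4) = 111.
DWL = (1/2)(gap between curves at 4) x (Q* - 4) = (1/2)(35)(4.1176) = 72.0588.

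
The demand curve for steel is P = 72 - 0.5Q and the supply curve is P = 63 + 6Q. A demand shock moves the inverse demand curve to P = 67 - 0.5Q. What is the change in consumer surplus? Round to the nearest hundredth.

Initial equilibrium: Q_0 = 1.3846, P_0 = 71.3077; CS_0 = (1/2)(1.3846)(0.6923) = 0.4793, PS_0 = (1/2)(1.3846)(8.3077) = 5.7515.
New equilibrium: 67 - 0.5Q = 63 + 6Q gives Q_1 = 0.6154, P_1 = 66.6923; CS_1 = 0.0947, PS_1 = 1.1361.
Change in consumer surplus = 0.0947 - 0.4793 = -0.3846.

-0.38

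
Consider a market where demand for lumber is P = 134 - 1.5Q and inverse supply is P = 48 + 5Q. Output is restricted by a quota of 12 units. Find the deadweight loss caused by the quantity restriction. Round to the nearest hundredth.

4.92

Without the quota, 134 - 1.5Q = 48 + 5Q gives Q* = 13.2308.
At Q = 12 the demand price is 134 - 1.5(12) = 116 and the supply price is 48 + 5(12) = 108.
Deadweight loss is the triangle between the curves from 12 to 13.2308: (1/2)(116 - 108)(13.2308 - 12) = 4.9231.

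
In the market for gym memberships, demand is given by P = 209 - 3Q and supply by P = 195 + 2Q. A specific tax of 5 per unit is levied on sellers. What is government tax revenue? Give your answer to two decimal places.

9.00

Pre-tax equilibrium: 209 - 3Q = 195 + 2Q gives Q* = 2.8, P* = 200.6.
A tax on sellers shifts supply up by 5: 209 - 3Q = 195 + 2Q + 5, so Q_t = 1.8. Buyers pay P_b = 203.6; sellers receive P_s = P_b - 5 = 198.6.
Revenue is the tax times quantity traded: 5 x 1.8 = 9.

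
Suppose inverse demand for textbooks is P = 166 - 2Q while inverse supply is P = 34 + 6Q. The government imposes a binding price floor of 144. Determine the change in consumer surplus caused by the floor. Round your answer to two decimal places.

-151.25

Without the control, 166 - 2Q = 34 + 6Q so Q* = 16.5 and P* = 133.
At the floor price 144, quantity demanded is (166 - 144)/2 = 11; demand is the short side, so Q = 11 trades at P = 144.
CS goes from (1/2)(16.5)(33) = 272.25 to 121 (computed as (166 - 144)(11) - (1/2)(2)(11)^2), a change of -151.25.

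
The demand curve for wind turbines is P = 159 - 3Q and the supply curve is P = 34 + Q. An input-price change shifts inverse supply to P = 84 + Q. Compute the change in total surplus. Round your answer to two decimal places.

Initial equilibrium: Q_0 = 31.25, P_0 = 65.25; CS_0 = (1/2)(31.25)(93.75) = 1464.8438, PS_0 = (1/2)(31.25)(31.25) = 488.2812.
New equilibrium: 159 - 3Q = 84 + Q gives Q_1 = 18.75, P_1 = 102.75; CS_1 = 527.3438, PS_1 = 175.7812.
Change in total surplus = (527.3438 + 175.7812) - (1464.8438 + 488.2812) = -1250.

-1250.00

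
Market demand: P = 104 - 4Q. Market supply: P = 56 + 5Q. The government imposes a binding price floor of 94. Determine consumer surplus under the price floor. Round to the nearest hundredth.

Free-market equilibrium: 104 - 4Q = 56 + 5Q gives Q* = 5.3333, P* = 82.6667.
At the floor price 94, quantity demanded is (104 - 94)/4 = 2.5; demand is the short side, so Q = 2.5 trades at P = 94.
CS is the triangle under demand above 94: (1/2)(2.5)(104 - 94) = 12.5.

12.50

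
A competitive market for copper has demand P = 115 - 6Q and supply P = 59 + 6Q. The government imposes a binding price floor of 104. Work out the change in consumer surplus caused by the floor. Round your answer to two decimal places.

Without the control, 115 - 6Q = 59 + 6Q so Q* = 4.6667 and P* = 87.
At the floor price 104, quantity demanded is (115 - 104)/6 = 1.8333; demand is the short side, so Q = 1.8333 trades at P = 104.
CS goes from (1/2)(4.6667)(28) = 65.3333 to 10.0833 (computed as (115 - 104)(1.8333) - (1/2)(6)(1.8333)^2), a change of -55.25.

-55.25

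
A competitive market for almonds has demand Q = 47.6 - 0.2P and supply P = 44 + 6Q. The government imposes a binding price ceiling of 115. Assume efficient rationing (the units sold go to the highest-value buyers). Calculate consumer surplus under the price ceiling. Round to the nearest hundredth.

Rewriting demand in inverse form: P = 238 - 5Q.
Without the control, 238 - 5Q = 44 + 6Q so Q* = 17.6364 and P* = 149.8182.
At the ceiling price 115, quantity supplied is (115 - 44)/6 = 11.8333; supply is the short side, so Q = 11.8333 trades at P = 115.
The demand price at Q = 11.8333 is 178.8333. CS is the trapezoid between demand and 115 over [0, 11.8333]: (1/2)[(238 - 115) + (178.8333 - 115)](11.8333) = 1105.4306.

1105.43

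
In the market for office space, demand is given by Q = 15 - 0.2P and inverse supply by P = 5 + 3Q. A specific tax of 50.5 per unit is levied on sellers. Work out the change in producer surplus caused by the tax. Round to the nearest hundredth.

Rewriting demand in inverse form: P = 75 - 5Q.
Without the tax, 75 - 5Q = 5 + 3Q so Q* = 8.75 and P* = 31.25.
With the tax, sellers need 50.5 more per unit: 75 - 5Q = 5 + 3Q + 50.5, so Q_t = 2.4375. Buyers pay P_b = 62.8125; sellers receive P_s = P_b - 50.5 = 12.3125.
PS falls from (1/2)(8.75)(26.25) = 114.8438 to (1/2)(2.4375)(7.3125) = 8.9121, a change of -105.9316.

-105.93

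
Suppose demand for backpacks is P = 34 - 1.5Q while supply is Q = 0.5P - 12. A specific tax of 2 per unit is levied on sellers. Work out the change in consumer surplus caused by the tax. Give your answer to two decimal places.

Rewriting supply in inverse form: P = 24 + 2Q.
Pre-tax equilibrium: 34 - 1.5Q = 24 + 2Q gives Q* = 2.8571, P* = 29.7143.
With the tax, sellers need 2 more per unit: 34 - 1.5Q = 24 + 2Q + 2, so Q_t = 2.2857. Buyers pay P_b = 30.5714; sellers receive P_s = P_b - 2 = 28.5714.
CS falls from (1/2)(2.8571)(4.2857) = 6.1224 to (1/2)(2.2857)(3.4286) = 3.9184, a change of -2.2041.

-2.20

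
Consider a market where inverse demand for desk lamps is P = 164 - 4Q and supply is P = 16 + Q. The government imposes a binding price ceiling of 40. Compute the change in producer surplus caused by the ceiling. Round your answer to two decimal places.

Without the control, 164 - 4Q = 16 + Q so Q* = 29.6 and P* = 45.6.
At the ceiling price 40, quantity supplied is (40 - 16)/1 = 24; supply is the short side, so Q = 24 trades at P = 40.
PS goes from (1/2)(29.6)(29.6) = 438.08 to 288 (computed as (40 - 16)(24) - (1/2)(1)(24)^2), a change of -150.08.

-150.08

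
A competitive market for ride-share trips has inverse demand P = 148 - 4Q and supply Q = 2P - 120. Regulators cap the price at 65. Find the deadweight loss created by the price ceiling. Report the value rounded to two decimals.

Rewriting supply in inverse form: P = 60 + 0.5Q.
Free-market equilibrium: 148 - 4Q = 60 + 0.5Q gives Q* = 19.5556, P* = 69.7778.
At P = 65, sellers supply (65 - 60)/0.5 = 10 while buyers want more, so the quantity traded is 10 at price 65.
The lost-trades triangle has base Q* - 10 = 9.5556 and height equal to the gap between the curves at Q = 10, which is 108 - 65 = 43. DWL = (1/2)(9.5556)(43) = 205.4444.

205.44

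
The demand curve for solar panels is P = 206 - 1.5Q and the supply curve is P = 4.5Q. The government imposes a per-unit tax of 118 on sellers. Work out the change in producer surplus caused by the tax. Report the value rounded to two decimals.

Without the tax, 206 - 1.5Q = 4.5Q so Q* = 34.3333 and P* = 154.5.
A tax on sellers shifts supply up by 118: 206 - 1.5Q = 4.5Q + 118, so Q_t = 14.6667. Buyers pay P_b = 184; sellers receive P_s = P_b - 118 = 66.
Producers lose the trapezoid between P_s and P* out to Q_t plus the triangle from Q_t to Q*: change in PS = 484 - 2652.25 = -2168.25.

-2168.25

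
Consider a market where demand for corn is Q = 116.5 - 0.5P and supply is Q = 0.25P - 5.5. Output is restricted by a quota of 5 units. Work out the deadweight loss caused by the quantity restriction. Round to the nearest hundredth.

2730.08

Rewriting demand in inverse form: P = 233 - 2Q.
Rewriting supply in inverse form: P = 22 + 4Q.
Unrestricted equilibrium: Q* = (233 - 22)/(2 + 4) = 35.1667.
At Q = 5 the demand price is 233 - 2(5) = 223 and the supply price is 22 + 4(5) = 42.
DWL = (1/2)(gap between curves at 5) x (Q* - 5) = (1/2)(181)(30.1667) = 2730.0833.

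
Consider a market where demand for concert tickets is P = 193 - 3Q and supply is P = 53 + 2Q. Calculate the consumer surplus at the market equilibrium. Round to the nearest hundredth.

Setting demand equal to supply, 140 = 5Q, so Q* = 28 and P* = 109.
The demand choke price is 193, so CS = (1/2)(Q*)(193 - P*) = (1/2)(28)(84) = 1176.

1176.00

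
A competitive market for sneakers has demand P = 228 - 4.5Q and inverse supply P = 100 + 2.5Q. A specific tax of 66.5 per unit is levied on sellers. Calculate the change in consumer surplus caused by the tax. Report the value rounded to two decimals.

Without the tax, 228 - 4.5Q = 100 + 2.5Q so Q* = 18.2857 and P* = 145.7143.
With the tax, sellers need 66.5 more per unit: 228 - 4.5Q = 100 + 2.5Q + 66.5, so Q_t = 8.7857. Buyers pay P_b = 188.4643; sellers receive P_s = P_b - 66.5 = 121.9643.
Consumers lose the trapezoid between P* and P_b out to Q_t plus the triangle from Q_t to Q*: change in CS = 173.6747 - 752.3265 = -578.6518.

-578.65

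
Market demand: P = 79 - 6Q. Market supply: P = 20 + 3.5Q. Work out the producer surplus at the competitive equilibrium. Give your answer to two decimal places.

Set 79 - 6Q = 20 + 3.5Q, which gives 59 = 9.5Q, so Q* = 6.2105 and P* = 79 - 6(6.2105) = 41.7368.
The supply curve's price intercept is 20, so PS = (1/2)(Q*)(P* - 20) = (1/2)(6.2105)(21.7368) = 67.4986.

67.50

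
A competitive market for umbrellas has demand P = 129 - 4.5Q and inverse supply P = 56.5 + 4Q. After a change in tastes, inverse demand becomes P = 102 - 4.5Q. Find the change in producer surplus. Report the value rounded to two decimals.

Initial equilibrium: Q_0 = 8.5294, P_0 = 90.6176; CS_0 = (1/2)(8.5294)(38.3824) = 163.6894, PS_0 = (1/2)(8.5294)(34.1176) = 145.5017.
New equilibrium: 102 - 4.5Q = 56.5 + 4Q gives Q_1 = 5.3529, P_1 = 77.9118; CS_1 = 64.4715, PS_1 = 57.308.
Change in producer surplus = 57.308 - 145.5017 = -88.1938.

-88.19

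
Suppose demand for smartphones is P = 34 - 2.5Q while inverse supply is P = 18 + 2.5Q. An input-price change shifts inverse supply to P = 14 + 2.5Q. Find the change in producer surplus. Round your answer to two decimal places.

7.20

Initial equilibrium: Q_0 = 3.2, P_0 = 26; CS_0 = (1/2)(3.2)(8) = 12.8, PS_0 = (1/2)(3.2)(8) = 12.8.
New equilibrium: 34 - 2.5Q = 14 + 2.5Q gives Q_1 = 4, P_1 = 24; CS_1 = 20, PS_1 = 20.
Change in producer surplus = 20 - 12.8 = 7.2.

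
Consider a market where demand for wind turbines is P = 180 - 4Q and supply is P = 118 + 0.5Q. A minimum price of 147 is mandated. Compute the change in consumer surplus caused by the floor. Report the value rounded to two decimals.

-243.53

Without the control, 180 - 4Q = 118 + 0.5Q so Q* = 13.7778 and P* = 124.8889.
At the floor price 147, quantity demanded is (180 - 147)/4 = 8.25; demand is the short side, so Q = 8.25 trades at P = 147.
CS goes from (1/2)(13.7778)(55.1111) = 379.6543 to 136.125 (computed as (180 - 147)(8.25) - (1/2)(4)(8.25)^2), a change of -243.5293.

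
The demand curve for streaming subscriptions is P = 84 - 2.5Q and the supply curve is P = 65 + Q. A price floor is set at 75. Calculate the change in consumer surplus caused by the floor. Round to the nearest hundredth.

-20.64

Free-market equilibrium: 84 - 2.5Q = 65 + Q gives Q* = 5.4286, P* = 70.4286.
At the floor price 75, quantity demanded is (84 - 75)/2.5 = 3.6; demand is the short side, so Q = 3.6 trades at P = 75.
CS goes from (1/2)(5.4286)(13.5714) = 36.8367 to 16.2 (computed as (84 - 75)(3.6) - (1/2)(2.5)(3.6)^2), a change of -20.6367.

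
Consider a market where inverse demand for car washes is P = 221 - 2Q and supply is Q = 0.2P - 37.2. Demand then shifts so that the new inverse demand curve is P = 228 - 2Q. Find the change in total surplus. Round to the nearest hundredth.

38.50

Rewriting supply in inverse form: P = 186 + 5Q.
Initial equilibrium: Q_0 = 5, P_0 = 211; CS_0 = (1/2)(5)(10) = 25, PS_0 = (1/2)(5)(25) = 62.5.
New equilibrium: 228 - 2Q = 186 + 5Q gives Q_1 = 6, P_1 = 216; CS_1 = 36, PS_1 = 90.
Change in total surplus = (36 + 90) - (25 + 62.5) = 38.5.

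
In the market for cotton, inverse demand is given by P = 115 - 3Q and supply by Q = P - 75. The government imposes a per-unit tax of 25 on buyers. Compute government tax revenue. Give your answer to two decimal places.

Rewriting supply in inverse form: P = 75 + Q.
Without the tax, 115 - 3Q = 75 + Q so Q* = 10 and P* = 85.
With the tax, buyers' net willingness to pay falls by 25: (115 - 25) - 3Q = 75 + Q, so Q_t = 3.75. Buyers pay P_b = 103.75; sellers receive P_s = P_b - 25 = 78.75.
Revenue is the tax times quantity traded: 25 x 3.75 = 93.75.

93.75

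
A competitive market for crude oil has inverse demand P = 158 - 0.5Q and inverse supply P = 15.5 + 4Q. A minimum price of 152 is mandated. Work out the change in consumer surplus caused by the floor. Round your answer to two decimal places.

-214.69

Free-market equilibrium: 158 - 0.5Q = 15.5 + 4Q gives Q* = 31.6667, P* = 142.1667.
At the floor price 152, quantity demanded is (158 - 152)/0.5 = 12; demand is the short side, so Q = 12 trades at P = 152.
CS goes from (1/2)(31.6667)(15.8333) = 250.6944 to 36 (computed as (158 - 152)(12) - (1/2)(0.5)(12)^2), a change of -214.6944.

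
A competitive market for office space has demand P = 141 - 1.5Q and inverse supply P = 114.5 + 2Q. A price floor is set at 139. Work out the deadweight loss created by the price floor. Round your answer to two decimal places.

Without the control, 141 - 1.5Q = 114.5 + 2Q so Q* = 7.5714 and P* = 129.6429.
At the floor price 139, quantity demanded is (141 - 139)/1.5 = 1.3333; demand is the short side, so Q = 1.3333 trades at P = 139.
The lost-trades triangle has base Q* - 1.3333 = 6.2381 and height equal to the gap between the curves at Q = 1.3333, which is 139 - 117.1667 = 21.8333. DWL = (1/2)(6.2381)(21.8333) = 68.0992.

68.10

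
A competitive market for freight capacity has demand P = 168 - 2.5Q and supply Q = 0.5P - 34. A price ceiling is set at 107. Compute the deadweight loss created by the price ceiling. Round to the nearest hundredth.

Rewriting supply in inverse form: P = 68 + 2Q.
Without the control, 168 - 2.5Q = 68 + 2Q so Q* = 22.2222 and P* = 112.4444.
At P = 107, sellers supply (107 - 68)/2 = 19.5 while buyers want more, so the quantity traded is 19.5 at price 107.
At Q = 19.5 the demand price is 119.25 and the supply price is 107. Deadweight loss is the triangle between the curves from 19.5 to 22.2222: (1/2)(119.25 - 107)(22.2222 - 19.5) = 16.6736.

16.67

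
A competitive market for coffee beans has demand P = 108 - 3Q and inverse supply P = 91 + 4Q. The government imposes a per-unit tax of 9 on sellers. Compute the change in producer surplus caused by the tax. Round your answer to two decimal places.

-9.18

Without the tax, 108 - 3Q = 91 + 4Q so Q* = 2.4286 and P* = 100.7143.
With the tax, sellers need 9 more per unit: 108 - 3Q = 91 + 4Q + 9, so Q_t = 1.1429. Buyers pay P_b = 104.5714; sellers receive P_s = P_b - 9 = 95.5714.
Producers lose the trapezoid between P_s and P* out to Q_t plus the triangle from Q_t to Q*: change in PS = 2.6122 - 11.7959 = -9.1837.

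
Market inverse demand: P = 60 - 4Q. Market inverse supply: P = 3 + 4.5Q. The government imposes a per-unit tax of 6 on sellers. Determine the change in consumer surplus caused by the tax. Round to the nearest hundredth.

Without the tax, 60 - 4Q = 3 + 4.5Q so Q* = 6.7059 and P* = 33.1765.
With the tax, sellers need 6 more per unit: 60 - 4Q = 3 + 4.5Q + 6, so Q_t = 6. Buyers pay P_b = 36; sellers receive P_s = P_b - 6 = 30.
CS falls from (1/2)(6.7059)(26.8235) = 89.9377 to (1/2)(6)(24) = 72, a change of -17.9377.

-17.94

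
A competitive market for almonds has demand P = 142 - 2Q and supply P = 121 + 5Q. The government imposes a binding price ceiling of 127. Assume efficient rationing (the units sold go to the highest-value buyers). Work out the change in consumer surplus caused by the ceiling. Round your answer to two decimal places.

7.56

Free-market equilibrium: 142 - 2Q = 121 + 5Q gives Q* = 3, P* = 136.
At the ceiling price 127, quantity supplied is (127 - 121)/5 = 1.2; supply is the short side, so Q = 1.2 trades at P = 127.
CS goes from (1/2)(3)(6) = 9 to 16.56 (computed as (142 - 127)(1.2) - (1/2)(2)(1.2)^2), a change of 7.56.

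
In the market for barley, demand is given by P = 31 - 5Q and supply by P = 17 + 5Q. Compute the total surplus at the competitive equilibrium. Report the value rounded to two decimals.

Equilibrium: 31 - 5Q = 17 + 5Q, so Q* = 1.4 and P* = 24.
Total surplus is the full triangle between the curves from 0 to Q*: (1/2)(1.4)(31 - 17) = 9.8.

9.80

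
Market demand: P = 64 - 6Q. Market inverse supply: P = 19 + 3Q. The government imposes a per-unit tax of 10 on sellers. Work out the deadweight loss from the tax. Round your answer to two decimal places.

5.56

Pre-tax equilibrium: 64 - 6Q = 19 + 3Q gives Q* = 5, P* = 34.
A tax on sellers shifts supply up by 10: 64 - 6Q = 19 + 3Q + 10, so Q_t = 3.8889. Buyers pay P_b = 40.6667; sellers receive P_s = P_b - 10 = 30.6667.
The welfare triangle lost has base Q* - Q_t = 1.1111 and height t = 10, so DWL = (1/2)(1.1111)(10) = 5.5556.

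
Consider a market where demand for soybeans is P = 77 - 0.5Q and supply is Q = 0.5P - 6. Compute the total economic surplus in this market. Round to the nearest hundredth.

845.00

Rewriting supply in inverse form: P = 12 + 2Q.
Set 77 - 0.5Q = 12 + 2Q, which gives 65 = 2.5Q, so Q* = 26 and P* = 77 - 0.5(26) = 64.
Total surplus is the full triangle between the curves from 0 to Q*: (1/2)(26)(77 - 12) = 845.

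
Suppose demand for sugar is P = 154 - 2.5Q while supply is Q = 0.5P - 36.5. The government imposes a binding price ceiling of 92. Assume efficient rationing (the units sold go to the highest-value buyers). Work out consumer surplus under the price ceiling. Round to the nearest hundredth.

Rewriting supply in inverse form: P = 73 + 2Q.
Free-market equilibrium: 154 - 2.5Q = 73 + 2Q gives Q* = 18, P* = 109.
At P = 92, sellers supply (92 - 73)/2 = 9.5 while buyers want more, so the quantity traded is 9.5 at price 92.
The demand price at Q = 9.5 is 130.25. CS is the trapezoid between demand and 92 over [0, 9.5]: (1/2)[(154 - 92) + (130.25 - 92)](9.5) = 476.1875.

476.19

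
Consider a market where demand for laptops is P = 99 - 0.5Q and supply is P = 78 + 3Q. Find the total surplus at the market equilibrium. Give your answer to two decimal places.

63.00

Set 99 - 0.5Q = 78 + 3Q, which gives 21 = 3.5Q, so Q* = 6 and P* = 99 - 0.5(6) = 96.
CS = (1/2)(6)(3) = 9 and PS = (1/2)(6)(18) = 54, so total surplus = 63.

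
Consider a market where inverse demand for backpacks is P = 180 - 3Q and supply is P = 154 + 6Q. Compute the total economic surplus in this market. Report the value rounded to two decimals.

37.56

Setting demand equal to supply, 26 = 9Q, so Q* = 2.8889 and P* = 171.3333.
CS = (1/2)(2.8889)(8.6667) = 12.5185 and PS = (1/2)(2.8889)(17.3333) = 25.037, so total surplus = 37.5556.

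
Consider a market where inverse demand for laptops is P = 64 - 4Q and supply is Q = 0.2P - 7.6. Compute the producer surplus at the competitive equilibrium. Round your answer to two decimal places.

Rewriting supply in inverse form: P = 38 + 5Q.
Setting demand equal to supply, 26 = 9Q, so Q* = 2.8889 and P* = 52.4444.
Producer surplus is the triangle above supply below P*: (1/2)(2.8889)(52.4444 - 38) = (1/2)(2.8889)(14.4444) = 20.8642.

20.86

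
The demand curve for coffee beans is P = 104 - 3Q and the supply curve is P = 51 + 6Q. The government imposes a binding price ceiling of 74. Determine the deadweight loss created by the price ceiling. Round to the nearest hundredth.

Free-market equilibrium: 104 - 3Q = 51 + 6Q gives Q* = 5.8889, P* = 86.3333.
At P = 74, sellers supply (74 - 51)/6 = 3.8333 while buyers want more, so the quantity traded is 3.8333 at price 74.
At Q = 3.8333 the demand price is 92.5 and the supply price is 74. Deadweight loss is the triangle between the curves from 3.8333 to 5.8889: (1/2)(92.5 - 74)(5.8889 - 3.8333) = 19.0139.

19.01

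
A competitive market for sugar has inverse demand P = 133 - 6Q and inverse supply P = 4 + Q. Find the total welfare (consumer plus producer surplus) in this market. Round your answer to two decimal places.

Equilibrium: 133 - 6Q = 4 + Q, so Q* = 18.4286 and P* = 22.4286.
CS = (1/2)(18.4286)(110.5714) = 1018.8367 and PS = (1/2)(18.4286)(18.4286) = 169.8061, so total surplus = 1188.6429.

1188.64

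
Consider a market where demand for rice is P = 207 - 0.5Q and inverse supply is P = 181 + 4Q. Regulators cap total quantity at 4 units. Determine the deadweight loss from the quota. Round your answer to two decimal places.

7.11

Without the quota, 207 - 0.5Q = 181 + 4Q gives Q* = 5.7778.
At Q = 4 the demand price is 207 - 0.5(4) = 205 and the supply price is 181 + 4(4) = 197.
DWL = (1/2)(gap between curves at 4) x (Q* - 4) = (1/2)(8)(1.7778) = 7.1111.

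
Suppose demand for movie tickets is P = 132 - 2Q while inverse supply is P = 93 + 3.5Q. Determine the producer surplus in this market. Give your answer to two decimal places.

Set 132 - 2Q = 93 + 3.5Q, which gives 39 = 5.5Q, so Q* = 7.0909 and P* = 132 - 2(7.0909) = 117.8182.
Producer surplus is the triangle above supply below P*: (1/2)(7.0909)(117.8182 - 93) = (1/2)(7.0909)(24.8182) = 87.9917.

87.99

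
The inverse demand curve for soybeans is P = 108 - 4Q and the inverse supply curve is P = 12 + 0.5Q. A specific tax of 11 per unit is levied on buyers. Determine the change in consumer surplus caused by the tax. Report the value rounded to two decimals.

-196.64

Pre-tax equilibrium: 108 - 4Q = 12 + 0.5Q gives Q* = 21.3333, P* = 22.6667.
With the tax, buyers' net willingness to pay falls by 11: (108 - 11) - 4Q = 12 + 0.5Q, so Q_t = 18.8889. Buyers pay P_b = 32.4444; sellers receive P_s = P_b - 11 = 21.4444.
CS falls from (1/2)(21.3333)(85.3333) = 910.2222 to (1/2)(18.8889)(75.5556) = 713.5802, a change of -196.642.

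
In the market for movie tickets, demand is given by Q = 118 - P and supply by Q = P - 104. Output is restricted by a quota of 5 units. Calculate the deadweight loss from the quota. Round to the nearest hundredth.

Rewriting demand in inverse form: P = 118 - Q.
Rewriting supply in inverse form: P = 104 + Q.
Without the quota, 118 - Q = 104 + Q gives Q* = 7.
At Q = 5 the demand price is 118 - (5) = 113 and the supply price is 104 + (5) = 109.
Deadweight loss is the triangle between the curves from 5 to 7: (1/2)(113 - 109)(7 - 5) = 4.

4.00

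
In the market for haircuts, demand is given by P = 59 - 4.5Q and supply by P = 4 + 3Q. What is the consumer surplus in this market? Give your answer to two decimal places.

Setting demand equal to supply, 55 = 7.5Q, so Q* = 7.3333 and P* = 26.
The demand choke price is 59, so CS = (1/2)(Q*)(59 - P*) = (1/2)(7.3333)(33) = 121.

121.00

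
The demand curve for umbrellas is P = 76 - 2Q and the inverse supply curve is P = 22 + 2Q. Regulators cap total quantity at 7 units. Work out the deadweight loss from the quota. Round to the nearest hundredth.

Unrestricted equilibrium: Q* = (76 - 22)/(2 + 2) = 13.5.
At Q = 7 the demand price is 76 - 2(7) = 62 and the supply price is 22 + 2(7) = 36.
DWL = (1/2)(gap between curves at 7) x (Q* - 7) = (1/2)(26)(6.5) = 84.5.

84.50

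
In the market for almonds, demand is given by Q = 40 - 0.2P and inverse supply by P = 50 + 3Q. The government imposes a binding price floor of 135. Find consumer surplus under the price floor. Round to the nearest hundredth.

422.50

Rewriting demand in inverse form: P = 200 - 5Q.
Free-market equilibrium: 200 - 5Q = 50 + 3Q gives Q* = 18.75, P* = 106.25.
At the floor price 135, quantity demanded is (200 - 135)/5 = 13; demand is the short side, so Q = 13 trades at P = 135.
CS is the triangle under demand above 135: (1/2)(13)(200 - 135) = 422.5.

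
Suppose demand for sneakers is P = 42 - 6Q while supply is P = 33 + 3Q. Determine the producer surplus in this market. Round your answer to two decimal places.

1.50

Equilibrium: 42 - 6Q = 33 + 3Q, so Q* = 1 and P* = 36.
The supply curve's price intercept is 33, so PS = (1/2)(Q*)(P* - 33) = (1/2)(1)(3) = 1.5.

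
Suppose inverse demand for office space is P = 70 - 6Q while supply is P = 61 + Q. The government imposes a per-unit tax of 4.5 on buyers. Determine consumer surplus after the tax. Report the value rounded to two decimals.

Without the tax, 70 - 6Q = 61 + Q so Q* = 1.2857 and P* = 62.2857.
A tax on buyers shifts demand down by 4.5: (70 - 4.5) - 6Q = 61 + Q, so Q_t = 0.6429. Buyers pay P_b = 66.1429; sellers receive P_s = P_b - 4.5 = 61.6429.
CS = (1/2)(Q_t)(70 - P_b) = (1/2)(0.6429)(3.8571) = 1.2398.

1.24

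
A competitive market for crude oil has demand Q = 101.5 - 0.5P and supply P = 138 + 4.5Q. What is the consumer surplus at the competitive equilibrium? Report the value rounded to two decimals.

100.00

Rewriting demand in inverse form: P = 203 - 2Q.
Set 203 - 2Q = 138 + 4.5Q, which gives 65 = 6.5Q, so Q* = 10 and P* = 203 - 2(10) = 183.
The demand choke price is 203, so CS = (1/2)(Q*)(203 - P*) = (1/2)(10)(20) = 100.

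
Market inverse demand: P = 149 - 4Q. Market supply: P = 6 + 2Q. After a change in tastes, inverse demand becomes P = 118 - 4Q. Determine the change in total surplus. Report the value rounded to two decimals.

-658.75

Initial equilibrium: Q_0 = 23.8333, P_0 = 53.6667; CS_0 = (1/2)(23.8333)(95.3333) = 1136.0556, PS_0 = (1/2)(23.8333)(47.6667) = 568.0278.
New equilibrium: 118 - 4Q = 6 + 2Q gives Q_1 = 18.6667, P_1 = 43.3333; CS_1 = 696.8889, PS_1 = 348.4444.
Change in total surplus = (696.8889 + 348.4444) - (1136.0556 + 568.0278) = -658.75.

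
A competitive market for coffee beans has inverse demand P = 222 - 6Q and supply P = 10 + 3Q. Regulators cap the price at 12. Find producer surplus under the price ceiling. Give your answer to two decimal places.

0.67

Free-market equilibrium: 222 - 6Q = 10 + 3Q gives Q* = 23.5556, P* = 80.6667.
At P = 12, sellers supply (12 - 10)/3 = 0.6667 while buyers want more, so the quantity traded is 0.6667 at price 12.
PS is the triangle above supply below 12: (1/2)(0.6667)(12 - 10) = 0.6667.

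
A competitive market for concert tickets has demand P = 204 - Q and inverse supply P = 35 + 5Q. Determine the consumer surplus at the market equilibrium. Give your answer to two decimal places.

Equilibrium: 204 - Q = 35 + 5Q, so Q* = 28.1667 and P* = 175.8333.
Consumer surplus is the triangle under demand above P*: (1/2)(28.1667)(204 - 175.8333) = (1/2)(28.1667)(28.1667) = 396.6806.

396.68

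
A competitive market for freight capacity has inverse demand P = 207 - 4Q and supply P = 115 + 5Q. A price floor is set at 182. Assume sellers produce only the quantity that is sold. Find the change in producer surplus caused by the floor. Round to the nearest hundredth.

59.86

Free-market equilibrium: 207 - 4Q = 115 + 5Q gives Q* = 10.2222, P* = 166.1111.
At the floor price 182, quantity demanded is (207 - 182)/4 = 6.25; demand is the short side, so Q = 6.25 trades at P = 182.
PS goes from (1/2)(10.2222)(51.1111) = 261.2346 to 321.0938 (computed as (182 - 115)(6.25) - (1/2)(5)(6.25)^2), a change of 59.8592.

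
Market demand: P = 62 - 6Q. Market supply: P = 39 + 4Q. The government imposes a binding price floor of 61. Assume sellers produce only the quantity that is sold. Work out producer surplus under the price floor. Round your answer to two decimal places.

Without the control, 62 - 6Q = 39 + 4Q so Q* = 2.3 and P* = 48.2.
At P = 61, buyers demand (62 - 61)/6 = 0.1667 while sellers would supply more, so the quantity traded is 0.1667 at price 61.
The supply price at Q = 0.1667 is 39.6667. PS is the trapezoid between 61 and supply over [0, 0.1667]: (1/2)[(61 - 39) + (61 - 39.6667)](0.1667) = 3.6111.

3.61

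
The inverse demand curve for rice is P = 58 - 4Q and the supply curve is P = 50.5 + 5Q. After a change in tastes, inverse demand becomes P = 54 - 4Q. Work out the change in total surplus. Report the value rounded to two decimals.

Initial equilibrium: Q_0 = 0.8333, P_0 = 54.6667; CS_0 = (1/2)(0.8333)(3.3333) = 1.3889, PS_0 = (1/2)(0.8333)(4.1667) = 1.7361.
New equilibrium: 54 - 4Q = 50.5 + 5Q gives Q_1 = 0.3889, P_1 = 52.4444; CS_1 = 0.3025, PS_1 = 0.3781.
Change in total surplus = (0.3025 + 0.3781) - (1.3889 + 1.7361) = -2.4444.

-2.44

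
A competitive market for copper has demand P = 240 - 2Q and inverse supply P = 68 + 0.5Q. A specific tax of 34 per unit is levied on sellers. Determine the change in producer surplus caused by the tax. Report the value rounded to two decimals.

-421.60

Without the tax, 240 - 2Q = 68 + 0.5Q so Q* = 68.8 and P* = 102.4.
A tax on sellers shifts supply up by 34: 240 - 2Q = 68 + 0.5Q + 34, so Q_t = 55.2. Buyers pay P_b = 129.6; sellers receive P_s = P_b - 34 = 95.6.
Producers lose the trapezoid between P_s and P* out to Q_t plus the triangle from Q_t to Q*: change in PS = 761.76 - 1183.36 = -421.6.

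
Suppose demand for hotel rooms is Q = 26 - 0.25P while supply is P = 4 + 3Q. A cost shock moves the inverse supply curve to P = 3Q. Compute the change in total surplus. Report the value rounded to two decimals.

58.29

Rewriting demand in inverse form: P = 104 - 4Q.
Initial equilibrium: Q_0 = 14.2857, P_0 = 46.8571; CS_0 = (1/2)(14.2857)(57.1429) = 408.1633, PS_0 = (1/2)(14.2857)(42.8571) = 306.1224.
New equilibrium: 104 - 4Q = 3Q gives Q_1 = 14.8571, P_1 = 44.5714; CS_1 = 441.4694, PS_1 = 331.102.
Change in total surplus = (441.4694 + 331.102) - (408.1633 + 306.1224) = 58.2857.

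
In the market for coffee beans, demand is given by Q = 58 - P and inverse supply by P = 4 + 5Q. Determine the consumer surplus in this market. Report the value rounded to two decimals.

Rewriting demand in inverse form: P = 58 - Q.
Set 58 - Q = 4 + 5Q, which gives 54 = 6Q, so Q* = 9 and P* = 58 - (9) = 49.
Consumer surplus is the triangle under demand above P*: (1/2)(9)(58 - 49) = (1/2)(9)(9) = 40.5.

40.50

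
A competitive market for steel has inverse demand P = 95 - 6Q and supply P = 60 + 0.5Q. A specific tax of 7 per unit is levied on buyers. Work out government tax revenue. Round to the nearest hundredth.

30.15

Pre-tax equilibrium: 95 - 6Q = 60 + 0.5Q gives Q* = 5.3846, P* = 62.6923.
A tax on buyers shifts demand down by 7: (95 - 7) - 6Q = 60 + 0.5Q, so Q_t = 4.3077. Buyers pay P_b = 69.1538; sellers receive P_s = P_b - 7 = 62.1538.
Tax revenue = t x Q_t = 7 x 4.3077 = 30.1538.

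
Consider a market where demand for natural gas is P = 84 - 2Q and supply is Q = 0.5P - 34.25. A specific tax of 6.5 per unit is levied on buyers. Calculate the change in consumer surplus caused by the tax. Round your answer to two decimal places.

Rewriting supply in inverse form: P = 68.5 + 2Q.
Without the tax, 84 - 2Q = 68.5 + 2Q so Q* = 3.875 and P* = 76.25.
With the tax, buyers' net willingness to pay falls by 6.5: (84 - 6.5) - 2Q = 68.5 + 2Q, so Q_t = 2.25. Buyers pay P_b = 79.5; sellers receive P_s = P_b - 6.5 = 73.
Consumers lose the trapezoid between P* and P_b out to Q_t plus the triangle from Q_t to Q*: change in CS = 5.0625 - 15.0156 = -9.9531.

-9.95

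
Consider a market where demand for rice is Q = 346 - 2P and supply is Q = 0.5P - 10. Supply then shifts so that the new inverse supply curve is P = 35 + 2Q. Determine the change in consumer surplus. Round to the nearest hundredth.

-174.60

Rewriting demand in inverse form: P = 173 - 0.5Q.
Rewriting supply in inverse form: P = 20 + 2Q.
Initial equilibrium: Q_0 = 61.2, P_0 = 142.4; CS_0 = (1/2)(61.2)(30.6) = 936.36, PS_0 = (1/2)(61.2)(122.4) = 3745.44.
New equilibrium: 173 - 0.5Q = 35 + 2Q gives Q_1 = 55.2, P_1 = 145.4; CS_1 = 761.76, PS_1 = 3047.04.
Change in consumer surplus = 761.76 - 936.36 = -174.6.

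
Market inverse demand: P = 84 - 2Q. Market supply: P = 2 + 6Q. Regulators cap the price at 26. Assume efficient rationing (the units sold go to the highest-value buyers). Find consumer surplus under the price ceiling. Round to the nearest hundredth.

Without the control, 84 - 2Q = 2 + 6Q so Q* = 10.25 and P* = 63.5.
At P = 26, sellers supply (26 - 2)/6 = 4 while buyers want more, so the quantity traded is 4 at price 26.
The demand price at Q = 4 is 76. CS is the trapezoid between demand and 26 over [0, 4]: (1/2)[(84 - 26) + (76 - 26)](4) = 216.

216.00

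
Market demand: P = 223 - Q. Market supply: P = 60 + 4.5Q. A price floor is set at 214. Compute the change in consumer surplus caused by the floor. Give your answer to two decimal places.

Without the control, 223 - Q = 60 + 4.5Q so Q* = 29.6364 and P* = 193.3636.
At the floor price 214, quantity demanded is (223 - 214)/1 = 9; demand is the short side, so Q = 9 trades at P = 214.
CS goes from (1/2)(29.6364)(29.6364) = 439.157 to 40.5 (computed as (223 - 214)(9) - (1/2)(1)(9)^2), a change of -398.657.

-398.66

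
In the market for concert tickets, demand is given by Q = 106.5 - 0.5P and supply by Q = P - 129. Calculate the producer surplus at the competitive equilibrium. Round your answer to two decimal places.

Rewriting demand in inverse form: P = 213 - 2Q.
Rewriting supply in inverse form: P = 129 + Q.
Equilibrium: 213 - 2Q = 129 + Q, so Q* = 28 and P* = 157.
Producer surplus is the triangle above supply below P*: (1/2)(28)(157 - 129) = (1/2)(28)(28) = 392.

392.00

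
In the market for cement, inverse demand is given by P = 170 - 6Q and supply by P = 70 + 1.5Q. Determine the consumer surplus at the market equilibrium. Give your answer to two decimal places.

533.33

Equilibrium: 170 - 6Q = 70 + 1.5Q, so Q* = 13.3333 and P* = 90.
The demand choke price is 170, so CS = (1/2)(Q*)(170 - P*) = (1/2)(13.3333)(80) = 533.3333.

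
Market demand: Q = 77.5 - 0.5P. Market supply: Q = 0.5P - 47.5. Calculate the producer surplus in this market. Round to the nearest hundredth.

Rewriting demand in inverse form: P = 155 - 2Q.
Rewriting supply in inverse form: P = 95 + 2Q.
Set 155 - 2Q = 95 + 2Q, which gives 60 = 4Q, so Q* = 15 and P* = 155 - 2(15) = 125.
PS is the area between P* and the supply curve from 0 to Q*: (1/2)(15)(30) = 225.

225.00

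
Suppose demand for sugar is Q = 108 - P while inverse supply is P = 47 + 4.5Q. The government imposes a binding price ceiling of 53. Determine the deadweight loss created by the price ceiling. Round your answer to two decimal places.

261.83

Rewriting demand in inverse form: P = 108 - Q.
Without the control, 108 - Q = 47 + 4.5Q so Q* = 11.0909 and P* = 96.9091.
At the ceiling price 53, quantity supplied is (53 - 47)/4.5 = 1.3333; supply is the short side, so Q = 1.3333 trades at P = 53.
The lost-trades triangle has base Q* - 1.3333 = 9.7576 and height equal to the gap between the curves at Q = 1.3333, which is 106.6667 - 53 = 53.6667. DWL = (1/2)(9.7576)(53.6667) = 261.8283.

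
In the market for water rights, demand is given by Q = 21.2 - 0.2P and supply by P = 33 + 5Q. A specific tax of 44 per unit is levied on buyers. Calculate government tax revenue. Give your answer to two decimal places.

Rewriting demand in inverse form: P = 106 - 5Q.
Pre-tax equilibrium: 106 - 5Q = 33 + 5Q gives Q* = 7.3, P* = 69.5.
A tax on buyers shifts demand down by 44: (106 - 44) - 5Q = 33 + 5Q, so Q_t = 2.9. Buyers pay P_b = 91.5; sellers receive P_s = P_b - 44 = 47.5.
Tax revenue = t x Q_t = 44 x 2.9 = 127.6.

127.60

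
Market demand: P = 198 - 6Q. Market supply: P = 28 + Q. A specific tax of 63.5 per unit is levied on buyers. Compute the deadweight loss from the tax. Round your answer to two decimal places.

288.02

Pre-tax equilibrium: 198 - 6Q = 28 + Q gives Q* = 24.2857, P* = 52.2857.
With the tax, buyers' net willingness to pay falls by 63.5: (198 - 63.5) - 6Q = 28 + Q, so Q_t = 15.2143. Buyers pay P_b = 106.7143; sellers receive P_s = P_b - 63.5 = 43.2143.
The welfare triangle lost has base Q* - Q_t = 9.0714 and height t = 63.5, so DWL = (1/2)(9.0714)(63.5) = 288.0179.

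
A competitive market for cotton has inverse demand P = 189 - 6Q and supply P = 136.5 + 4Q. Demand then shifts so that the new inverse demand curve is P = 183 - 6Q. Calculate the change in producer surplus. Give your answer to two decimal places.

-11.88

Initial equilibrium: Q_0 = 5.25, P_0 = 157.5; CS_0 = (1/2)(5.25)(31.5) = 82.6875, PS_0 = (1/2)(5.25)(21) = 55.125.
New equilibrium: 183 - 6Q = 136.5 + 4Q gives Q_1 = 4.65, P_1 = 155.1; CS_1 = 64.8675, PS_1 = 43.245.
Change in producer surplus = 43.245 - 55.125 = -11.88.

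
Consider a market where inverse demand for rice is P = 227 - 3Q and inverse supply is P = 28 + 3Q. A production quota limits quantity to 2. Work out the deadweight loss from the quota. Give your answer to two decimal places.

Without the quota, 227 - 3Q = 28 + 3Q gives Q* = 33.1667.
At Q = 2 the demand price is 227 - 3(2) = 221 and the supply price is 28 + 3(2) = 34.
Deadweight loss is the triangle between the curves from 2 to 33.1667: (1/2)(221 - 34)(33.1667 - 2) = 2914.0833.

2914.08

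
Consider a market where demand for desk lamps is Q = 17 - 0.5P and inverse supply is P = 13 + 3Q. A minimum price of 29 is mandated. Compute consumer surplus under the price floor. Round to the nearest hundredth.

6.25

Rewriting demand in inverse form: P = 34 - 2Q.
Without the control, 34 - 2Q = 13 + 3Q so Q* = 4.2 and P* = 25.6.
At P = 29, buyers demand (34 - 29)/2 = 2.5 while sellers would supply more, so the quantity traded is 2.5 at price 29.
CS is the triangle under demand above 29: (1/2)(2.5)(34 - 29) = 6.25.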